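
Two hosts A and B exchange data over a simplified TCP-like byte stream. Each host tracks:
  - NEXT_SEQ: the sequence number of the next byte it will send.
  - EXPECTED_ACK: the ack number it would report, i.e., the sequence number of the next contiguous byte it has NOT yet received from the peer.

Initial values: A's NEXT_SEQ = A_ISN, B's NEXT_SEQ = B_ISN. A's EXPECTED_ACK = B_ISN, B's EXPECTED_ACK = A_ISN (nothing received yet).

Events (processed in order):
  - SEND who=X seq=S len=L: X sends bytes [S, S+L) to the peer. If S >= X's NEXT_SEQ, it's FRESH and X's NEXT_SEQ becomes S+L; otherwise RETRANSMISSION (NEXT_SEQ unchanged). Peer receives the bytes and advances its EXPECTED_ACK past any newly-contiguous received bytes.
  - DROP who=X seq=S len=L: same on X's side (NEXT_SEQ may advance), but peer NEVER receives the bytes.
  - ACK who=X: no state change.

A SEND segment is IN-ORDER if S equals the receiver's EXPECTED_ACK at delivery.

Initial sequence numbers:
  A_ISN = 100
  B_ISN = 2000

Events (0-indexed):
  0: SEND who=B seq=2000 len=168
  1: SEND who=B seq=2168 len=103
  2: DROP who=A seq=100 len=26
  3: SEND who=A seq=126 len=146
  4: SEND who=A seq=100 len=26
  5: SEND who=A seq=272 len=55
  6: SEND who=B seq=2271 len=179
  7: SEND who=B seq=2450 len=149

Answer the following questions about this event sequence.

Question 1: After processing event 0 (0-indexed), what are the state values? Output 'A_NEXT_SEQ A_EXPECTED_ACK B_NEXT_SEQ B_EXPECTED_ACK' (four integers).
After event 0: A_seq=100 A_ack=2168 B_seq=2168 B_ack=100

100 2168 2168 100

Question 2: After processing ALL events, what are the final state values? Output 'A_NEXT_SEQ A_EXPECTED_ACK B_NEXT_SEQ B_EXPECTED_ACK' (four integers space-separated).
Answer: 327 2599 2599 327

Derivation:
After event 0: A_seq=100 A_ack=2168 B_seq=2168 B_ack=100
After event 1: A_seq=100 A_ack=2271 B_seq=2271 B_ack=100
After event 2: A_seq=126 A_ack=2271 B_seq=2271 B_ack=100
After event 3: A_seq=272 A_ack=2271 B_seq=2271 B_ack=100
After event 4: A_seq=272 A_ack=2271 B_seq=2271 B_ack=272
After event 5: A_seq=327 A_ack=2271 B_seq=2271 B_ack=327
After event 6: A_seq=327 A_ack=2450 B_seq=2450 B_ack=327
After event 7: A_seq=327 A_ack=2599 B_seq=2599 B_ack=327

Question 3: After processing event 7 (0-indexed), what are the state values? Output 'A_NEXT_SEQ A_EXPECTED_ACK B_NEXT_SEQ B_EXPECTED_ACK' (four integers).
After event 0: A_seq=100 A_ack=2168 B_seq=2168 B_ack=100
After event 1: A_seq=100 A_ack=2271 B_seq=2271 B_ack=100
After event 2: A_seq=126 A_ack=2271 B_seq=2271 B_ack=100
After event 3: A_seq=272 A_ack=2271 B_seq=2271 B_ack=100
After event 4: A_seq=272 A_ack=2271 B_seq=2271 B_ack=272
After event 5: A_seq=327 A_ack=2271 B_seq=2271 B_ack=327
After event 6: A_seq=327 A_ack=2450 B_seq=2450 B_ack=327
After event 7: A_seq=327 A_ack=2599 B_seq=2599 B_ack=327

327 2599 2599 327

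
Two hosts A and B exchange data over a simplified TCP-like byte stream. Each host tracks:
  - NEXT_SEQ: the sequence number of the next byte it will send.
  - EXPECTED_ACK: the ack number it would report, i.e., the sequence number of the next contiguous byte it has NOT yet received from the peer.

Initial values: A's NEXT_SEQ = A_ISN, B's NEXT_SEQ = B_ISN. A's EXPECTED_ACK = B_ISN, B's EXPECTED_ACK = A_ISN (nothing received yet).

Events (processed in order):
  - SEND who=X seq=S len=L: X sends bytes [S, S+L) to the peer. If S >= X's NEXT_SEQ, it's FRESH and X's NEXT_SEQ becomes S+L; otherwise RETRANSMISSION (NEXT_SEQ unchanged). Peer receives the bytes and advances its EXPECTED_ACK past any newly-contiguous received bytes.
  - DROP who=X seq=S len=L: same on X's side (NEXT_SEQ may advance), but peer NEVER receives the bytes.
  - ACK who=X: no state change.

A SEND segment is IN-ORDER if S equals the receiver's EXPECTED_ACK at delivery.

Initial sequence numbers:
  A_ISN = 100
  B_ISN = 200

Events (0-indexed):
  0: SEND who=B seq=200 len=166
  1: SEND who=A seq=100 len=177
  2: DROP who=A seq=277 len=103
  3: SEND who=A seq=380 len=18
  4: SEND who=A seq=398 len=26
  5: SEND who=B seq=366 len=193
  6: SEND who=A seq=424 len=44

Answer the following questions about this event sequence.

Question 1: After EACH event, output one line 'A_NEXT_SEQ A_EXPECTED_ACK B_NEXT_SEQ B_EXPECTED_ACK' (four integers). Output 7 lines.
100 366 366 100
277 366 366 277
380 366 366 277
398 366 366 277
424 366 366 277
424 559 559 277
468 559 559 277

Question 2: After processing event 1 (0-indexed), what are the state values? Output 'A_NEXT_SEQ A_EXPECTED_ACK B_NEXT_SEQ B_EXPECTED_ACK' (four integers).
After event 0: A_seq=100 A_ack=366 B_seq=366 B_ack=100
After event 1: A_seq=277 A_ack=366 B_seq=366 B_ack=277

277 366 366 277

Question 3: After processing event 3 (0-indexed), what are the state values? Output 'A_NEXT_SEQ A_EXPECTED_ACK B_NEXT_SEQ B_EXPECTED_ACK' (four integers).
After event 0: A_seq=100 A_ack=366 B_seq=366 B_ack=100
After event 1: A_seq=277 A_ack=366 B_seq=366 B_ack=277
After event 2: A_seq=380 A_ack=366 B_seq=366 B_ack=277
After event 3: A_seq=398 A_ack=366 B_seq=366 B_ack=277

398 366 366 277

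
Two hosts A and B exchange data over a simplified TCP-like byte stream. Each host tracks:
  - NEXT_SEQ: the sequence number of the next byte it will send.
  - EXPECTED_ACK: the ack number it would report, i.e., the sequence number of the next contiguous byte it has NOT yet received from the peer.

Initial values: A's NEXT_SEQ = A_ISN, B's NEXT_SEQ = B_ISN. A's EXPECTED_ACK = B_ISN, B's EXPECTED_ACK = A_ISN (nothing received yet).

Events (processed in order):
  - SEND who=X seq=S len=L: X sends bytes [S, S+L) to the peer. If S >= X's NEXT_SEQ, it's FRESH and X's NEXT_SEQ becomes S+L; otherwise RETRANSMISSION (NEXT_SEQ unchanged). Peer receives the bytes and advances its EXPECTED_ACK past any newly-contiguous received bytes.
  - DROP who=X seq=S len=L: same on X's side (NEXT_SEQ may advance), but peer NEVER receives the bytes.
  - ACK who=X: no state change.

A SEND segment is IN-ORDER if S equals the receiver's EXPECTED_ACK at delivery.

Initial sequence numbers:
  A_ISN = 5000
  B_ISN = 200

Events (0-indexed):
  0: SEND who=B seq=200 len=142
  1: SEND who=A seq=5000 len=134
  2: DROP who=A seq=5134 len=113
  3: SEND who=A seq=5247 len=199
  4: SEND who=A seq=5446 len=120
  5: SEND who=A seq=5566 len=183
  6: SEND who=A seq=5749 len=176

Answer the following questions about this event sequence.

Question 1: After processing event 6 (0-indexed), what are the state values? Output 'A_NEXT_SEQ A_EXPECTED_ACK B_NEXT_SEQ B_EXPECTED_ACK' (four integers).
After event 0: A_seq=5000 A_ack=342 B_seq=342 B_ack=5000
After event 1: A_seq=5134 A_ack=342 B_seq=342 B_ack=5134
After event 2: A_seq=5247 A_ack=342 B_seq=342 B_ack=5134
After event 3: A_seq=5446 A_ack=342 B_seq=342 B_ack=5134
After event 4: A_seq=5566 A_ack=342 B_seq=342 B_ack=5134
After event 5: A_seq=5749 A_ack=342 B_seq=342 B_ack=5134
After event 6: A_seq=5925 A_ack=342 B_seq=342 B_ack=5134

5925 342 342 5134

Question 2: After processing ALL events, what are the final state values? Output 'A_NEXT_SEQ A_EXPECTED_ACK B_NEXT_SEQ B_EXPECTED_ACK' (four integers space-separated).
After event 0: A_seq=5000 A_ack=342 B_seq=342 B_ack=5000
After event 1: A_seq=5134 A_ack=342 B_seq=342 B_ack=5134
After event 2: A_seq=5247 A_ack=342 B_seq=342 B_ack=5134
After event 3: A_seq=5446 A_ack=342 B_seq=342 B_ack=5134
After event 4: A_seq=5566 A_ack=342 B_seq=342 B_ack=5134
After event 5: A_seq=5749 A_ack=342 B_seq=342 B_ack=5134
After event 6: A_seq=5925 A_ack=342 B_seq=342 B_ack=5134

Answer: 5925 342 342 5134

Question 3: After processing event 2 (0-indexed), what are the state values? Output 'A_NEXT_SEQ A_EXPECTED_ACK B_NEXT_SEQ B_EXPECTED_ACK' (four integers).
After event 0: A_seq=5000 A_ack=342 B_seq=342 B_ack=5000
After event 1: A_seq=5134 A_ack=342 B_seq=342 B_ack=5134
After event 2: A_seq=5247 A_ack=342 B_seq=342 B_ack=5134

5247 342 342 5134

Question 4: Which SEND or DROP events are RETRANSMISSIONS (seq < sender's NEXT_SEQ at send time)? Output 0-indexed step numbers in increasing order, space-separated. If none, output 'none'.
Step 0: SEND seq=200 -> fresh
Step 1: SEND seq=5000 -> fresh
Step 2: DROP seq=5134 -> fresh
Step 3: SEND seq=5247 -> fresh
Step 4: SEND seq=5446 -> fresh
Step 5: SEND seq=5566 -> fresh
Step 6: SEND seq=5749 -> fresh

Answer: none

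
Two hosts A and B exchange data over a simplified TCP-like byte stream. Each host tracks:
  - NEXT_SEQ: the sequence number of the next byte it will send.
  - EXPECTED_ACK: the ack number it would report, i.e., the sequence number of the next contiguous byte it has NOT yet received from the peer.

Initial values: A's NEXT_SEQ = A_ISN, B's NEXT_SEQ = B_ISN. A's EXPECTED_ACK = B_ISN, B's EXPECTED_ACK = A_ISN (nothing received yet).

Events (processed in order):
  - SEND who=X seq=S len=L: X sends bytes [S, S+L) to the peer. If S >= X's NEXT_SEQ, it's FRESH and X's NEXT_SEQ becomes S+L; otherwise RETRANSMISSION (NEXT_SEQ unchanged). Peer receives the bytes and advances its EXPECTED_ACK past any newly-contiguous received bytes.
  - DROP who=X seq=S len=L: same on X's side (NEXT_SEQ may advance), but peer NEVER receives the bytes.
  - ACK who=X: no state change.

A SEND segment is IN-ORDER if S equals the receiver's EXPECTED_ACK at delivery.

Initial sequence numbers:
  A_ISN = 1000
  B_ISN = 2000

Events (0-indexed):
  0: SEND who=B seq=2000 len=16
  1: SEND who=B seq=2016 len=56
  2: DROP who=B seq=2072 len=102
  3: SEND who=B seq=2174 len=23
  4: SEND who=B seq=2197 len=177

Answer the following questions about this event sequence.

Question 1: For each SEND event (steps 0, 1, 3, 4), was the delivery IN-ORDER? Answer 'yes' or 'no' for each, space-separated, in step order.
Answer: yes yes no no

Derivation:
Step 0: SEND seq=2000 -> in-order
Step 1: SEND seq=2016 -> in-order
Step 3: SEND seq=2174 -> out-of-order
Step 4: SEND seq=2197 -> out-of-order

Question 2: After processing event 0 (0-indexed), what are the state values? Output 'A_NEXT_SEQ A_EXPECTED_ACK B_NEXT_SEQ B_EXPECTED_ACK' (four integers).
After event 0: A_seq=1000 A_ack=2016 B_seq=2016 B_ack=1000

1000 2016 2016 1000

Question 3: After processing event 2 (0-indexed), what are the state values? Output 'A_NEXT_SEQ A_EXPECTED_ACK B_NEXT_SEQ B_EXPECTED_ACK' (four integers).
After event 0: A_seq=1000 A_ack=2016 B_seq=2016 B_ack=1000
After event 1: A_seq=1000 A_ack=2072 B_seq=2072 B_ack=1000
After event 2: A_seq=1000 A_ack=2072 B_seq=2174 B_ack=1000

1000 2072 2174 1000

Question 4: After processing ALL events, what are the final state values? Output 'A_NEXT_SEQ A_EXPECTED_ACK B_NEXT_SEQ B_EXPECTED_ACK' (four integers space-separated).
Answer: 1000 2072 2374 1000

Derivation:
After event 0: A_seq=1000 A_ack=2016 B_seq=2016 B_ack=1000
After event 1: A_seq=1000 A_ack=2072 B_seq=2072 B_ack=1000
After event 2: A_seq=1000 A_ack=2072 B_seq=2174 B_ack=1000
After event 3: A_seq=1000 A_ack=2072 B_seq=2197 B_ack=1000
After event 4: A_seq=1000 A_ack=2072 B_seq=2374 B_ack=1000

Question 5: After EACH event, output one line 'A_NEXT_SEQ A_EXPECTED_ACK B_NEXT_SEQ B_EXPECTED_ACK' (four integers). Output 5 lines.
1000 2016 2016 1000
1000 2072 2072 1000
1000 2072 2174 1000
1000 2072 2197 1000
1000 2072 2374 1000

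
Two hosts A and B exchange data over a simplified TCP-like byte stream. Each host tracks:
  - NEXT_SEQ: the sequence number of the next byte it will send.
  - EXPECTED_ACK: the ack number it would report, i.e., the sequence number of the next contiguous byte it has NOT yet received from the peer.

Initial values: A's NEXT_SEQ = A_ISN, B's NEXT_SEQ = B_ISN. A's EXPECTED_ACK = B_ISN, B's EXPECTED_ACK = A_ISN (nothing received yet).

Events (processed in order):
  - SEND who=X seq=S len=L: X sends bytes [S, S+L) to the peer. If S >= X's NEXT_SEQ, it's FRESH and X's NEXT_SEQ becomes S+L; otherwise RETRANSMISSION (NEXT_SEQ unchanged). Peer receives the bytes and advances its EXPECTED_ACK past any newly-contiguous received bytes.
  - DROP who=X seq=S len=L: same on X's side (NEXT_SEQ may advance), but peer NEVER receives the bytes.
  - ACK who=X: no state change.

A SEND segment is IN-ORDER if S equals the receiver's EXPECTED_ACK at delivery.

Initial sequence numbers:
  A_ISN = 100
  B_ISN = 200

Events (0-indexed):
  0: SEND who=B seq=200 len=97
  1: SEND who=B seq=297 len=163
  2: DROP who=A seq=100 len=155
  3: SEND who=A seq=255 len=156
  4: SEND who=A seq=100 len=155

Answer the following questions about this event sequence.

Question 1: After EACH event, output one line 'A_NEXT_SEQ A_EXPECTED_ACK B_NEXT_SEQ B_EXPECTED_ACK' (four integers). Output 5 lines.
100 297 297 100
100 460 460 100
255 460 460 100
411 460 460 100
411 460 460 411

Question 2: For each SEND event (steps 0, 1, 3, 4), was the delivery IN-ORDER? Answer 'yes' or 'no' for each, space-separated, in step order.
Answer: yes yes no yes

Derivation:
Step 0: SEND seq=200 -> in-order
Step 1: SEND seq=297 -> in-order
Step 3: SEND seq=255 -> out-of-order
Step 4: SEND seq=100 -> in-order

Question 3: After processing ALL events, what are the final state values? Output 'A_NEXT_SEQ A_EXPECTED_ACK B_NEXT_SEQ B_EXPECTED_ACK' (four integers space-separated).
Answer: 411 460 460 411

Derivation:
After event 0: A_seq=100 A_ack=297 B_seq=297 B_ack=100
After event 1: A_seq=100 A_ack=460 B_seq=460 B_ack=100
After event 2: A_seq=255 A_ack=460 B_seq=460 B_ack=100
After event 3: A_seq=411 A_ack=460 B_seq=460 B_ack=100
After event 4: A_seq=411 A_ack=460 B_seq=460 B_ack=411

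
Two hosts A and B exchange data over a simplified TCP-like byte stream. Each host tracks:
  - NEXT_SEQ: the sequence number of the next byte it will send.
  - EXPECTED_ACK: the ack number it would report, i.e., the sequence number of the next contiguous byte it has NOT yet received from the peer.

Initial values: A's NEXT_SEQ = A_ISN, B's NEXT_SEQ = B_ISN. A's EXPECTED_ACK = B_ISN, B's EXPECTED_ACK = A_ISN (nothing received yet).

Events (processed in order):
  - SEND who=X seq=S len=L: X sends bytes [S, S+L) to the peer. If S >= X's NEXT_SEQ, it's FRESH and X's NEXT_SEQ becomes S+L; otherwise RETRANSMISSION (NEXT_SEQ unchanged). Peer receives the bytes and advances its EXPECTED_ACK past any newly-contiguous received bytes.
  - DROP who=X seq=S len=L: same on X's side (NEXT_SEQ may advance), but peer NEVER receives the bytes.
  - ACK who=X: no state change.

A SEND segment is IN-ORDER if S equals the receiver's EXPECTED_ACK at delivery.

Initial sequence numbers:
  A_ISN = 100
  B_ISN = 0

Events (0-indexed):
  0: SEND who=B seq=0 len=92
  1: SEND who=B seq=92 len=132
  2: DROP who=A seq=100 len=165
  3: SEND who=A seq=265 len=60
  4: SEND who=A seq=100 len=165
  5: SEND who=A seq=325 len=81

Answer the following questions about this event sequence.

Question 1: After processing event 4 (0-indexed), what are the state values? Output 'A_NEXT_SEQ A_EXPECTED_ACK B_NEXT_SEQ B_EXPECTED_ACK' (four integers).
After event 0: A_seq=100 A_ack=92 B_seq=92 B_ack=100
After event 1: A_seq=100 A_ack=224 B_seq=224 B_ack=100
After event 2: A_seq=265 A_ack=224 B_seq=224 B_ack=100
After event 3: A_seq=325 A_ack=224 B_seq=224 B_ack=100
After event 4: A_seq=325 A_ack=224 B_seq=224 B_ack=325

325 224 224 325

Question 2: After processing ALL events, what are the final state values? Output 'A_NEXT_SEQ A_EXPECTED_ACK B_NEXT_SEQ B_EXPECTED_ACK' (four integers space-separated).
After event 0: A_seq=100 A_ack=92 B_seq=92 B_ack=100
After event 1: A_seq=100 A_ack=224 B_seq=224 B_ack=100
After event 2: A_seq=265 A_ack=224 B_seq=224 B_ack=100
After event 3: A_seq=325 A_ack=224 B_seq=224 B_ack=100
After event 4: A_seq=325 A_ack=224 B_seq=224 B_ack=325
After event 5: A_seq=406 A_ack=224 B_seq=224 B_ack=406

Answer: 406 224 224 406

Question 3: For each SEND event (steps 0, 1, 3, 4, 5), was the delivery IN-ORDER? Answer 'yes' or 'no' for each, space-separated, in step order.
Answer: yes yes no yes yes

Derivation:
Step 0: SEND seq=0 -> in-order
Step 1: SEND seq=92 -> in-order
Step 3: SEND seq=265 -> out-of-order
Step 4: SEND seq=100 -> in-order
Step 5: SEND seq=325 -> in-order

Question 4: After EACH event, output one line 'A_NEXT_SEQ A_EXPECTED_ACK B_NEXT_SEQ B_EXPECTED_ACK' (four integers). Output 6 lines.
100 92 92 100
100 224 224 100
265 224 224 100
325 224 224 100
325 224 224 325
406 224 224 406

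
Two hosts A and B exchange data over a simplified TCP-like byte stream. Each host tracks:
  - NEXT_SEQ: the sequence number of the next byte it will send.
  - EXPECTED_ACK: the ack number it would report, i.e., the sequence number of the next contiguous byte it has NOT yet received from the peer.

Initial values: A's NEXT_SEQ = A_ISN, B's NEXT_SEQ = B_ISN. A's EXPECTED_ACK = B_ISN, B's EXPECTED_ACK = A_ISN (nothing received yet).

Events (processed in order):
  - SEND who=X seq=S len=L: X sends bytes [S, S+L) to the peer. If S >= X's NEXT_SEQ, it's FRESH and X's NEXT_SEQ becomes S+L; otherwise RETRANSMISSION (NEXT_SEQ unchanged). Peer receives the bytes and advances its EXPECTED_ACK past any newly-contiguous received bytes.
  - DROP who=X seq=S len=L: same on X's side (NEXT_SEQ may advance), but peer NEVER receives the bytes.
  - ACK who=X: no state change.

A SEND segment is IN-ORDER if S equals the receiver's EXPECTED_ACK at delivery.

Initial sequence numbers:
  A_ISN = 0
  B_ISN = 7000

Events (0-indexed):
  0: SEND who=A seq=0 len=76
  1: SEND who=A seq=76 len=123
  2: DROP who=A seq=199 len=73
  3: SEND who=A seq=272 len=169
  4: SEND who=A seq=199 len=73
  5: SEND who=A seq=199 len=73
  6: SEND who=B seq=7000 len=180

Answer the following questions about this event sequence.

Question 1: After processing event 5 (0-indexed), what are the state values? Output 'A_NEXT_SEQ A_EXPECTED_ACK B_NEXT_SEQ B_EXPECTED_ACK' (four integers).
After event 0: A_seq=76 A_ack=7000 B_seq=7000 B_ack=76
After event 1: A_seq=199 A_ack=7000 B_seq=7000 B_ack=199
After event 2: A_seq=272 A_ack=7000 B_seq=7000 B_ack=199
After event 3: A_seq=441 A_ack=7000 B_seq=7000 B_ack=199
After event 4: A_seq=441 A_ack=7000 B_seq=7000 B_ack=441
After event 5: A_seq=441 A_ack=7000 B_seq=7000 B_ack=441

441 7000 7000 441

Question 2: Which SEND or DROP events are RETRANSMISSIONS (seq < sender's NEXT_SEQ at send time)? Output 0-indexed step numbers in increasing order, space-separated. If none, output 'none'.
Answer: 4 5

Derivation:
Step 0: SEND seq=0 -> fresh
Step 1: SEND seq=76 -> fresh
Step 2: DROP seq=199 -> fresh
Step 3: SEND seq=272 -> fresh
Step 4: SEND seq=199 -> retransmit
Step 5: SEND seq=199 -> retransmit
Step 6: SEND seq=7000 -> fresh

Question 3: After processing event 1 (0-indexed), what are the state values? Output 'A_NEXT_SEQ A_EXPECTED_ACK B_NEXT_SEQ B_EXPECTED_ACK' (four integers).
After event 0: A_seq=76 A_ack=7000 B_seq=7000 B_ack=76
After event 1: A_seq=199 A_ack=7000 B_seq=7000 B_ack=199

199 7000 7000 199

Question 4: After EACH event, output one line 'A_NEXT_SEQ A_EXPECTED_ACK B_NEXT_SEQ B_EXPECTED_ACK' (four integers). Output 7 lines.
76 7000 7000 76
199 7000 7000 199
272 7000 7000 199
441 7000 7000 199
441 7000 7000 441
441 7000 7000 441
441 7180 7180 441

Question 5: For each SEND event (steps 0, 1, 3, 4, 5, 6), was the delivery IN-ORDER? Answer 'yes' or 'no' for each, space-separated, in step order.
Answer: yes yes no yes no yes

Derivation:
Step 0: SEND seq=0 -> in-order
Step 1: SEND seq=76 -> in-order
Step 3: SEND seq=272 -> out-of-order
Step 4: SEND seq=199 -> in-order
Step 5: SEND seq=199 -> out-of-order
Step 6: SEND seq=7000 -> in-order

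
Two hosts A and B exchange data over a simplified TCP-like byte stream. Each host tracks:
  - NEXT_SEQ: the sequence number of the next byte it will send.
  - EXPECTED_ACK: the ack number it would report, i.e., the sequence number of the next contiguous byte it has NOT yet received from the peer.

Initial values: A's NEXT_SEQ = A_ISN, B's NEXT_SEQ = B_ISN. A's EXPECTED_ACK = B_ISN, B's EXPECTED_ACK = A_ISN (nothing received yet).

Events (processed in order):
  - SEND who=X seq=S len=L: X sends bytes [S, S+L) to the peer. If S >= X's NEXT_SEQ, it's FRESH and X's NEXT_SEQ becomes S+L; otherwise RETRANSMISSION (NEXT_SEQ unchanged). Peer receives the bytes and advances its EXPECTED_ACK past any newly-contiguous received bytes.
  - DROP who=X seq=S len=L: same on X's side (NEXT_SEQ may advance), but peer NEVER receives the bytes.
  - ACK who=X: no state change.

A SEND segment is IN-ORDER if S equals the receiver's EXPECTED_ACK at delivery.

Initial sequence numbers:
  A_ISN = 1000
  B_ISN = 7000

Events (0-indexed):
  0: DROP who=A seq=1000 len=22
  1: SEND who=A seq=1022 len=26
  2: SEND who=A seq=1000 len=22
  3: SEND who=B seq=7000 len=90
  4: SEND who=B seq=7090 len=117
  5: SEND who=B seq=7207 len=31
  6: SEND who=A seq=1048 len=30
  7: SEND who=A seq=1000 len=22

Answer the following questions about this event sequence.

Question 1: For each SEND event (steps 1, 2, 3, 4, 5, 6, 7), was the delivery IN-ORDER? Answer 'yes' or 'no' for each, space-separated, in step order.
Step 1: SEND seq=1022 -> out-of-order
Step 2: SEND seq=1000 -> in-order
Step 3: SEND seq=7000 -> in-order
Step 4: SEND seq=7090 -> in-order
Step 5: SEND seq=7207 -> in-order
Step 6: SEND seq=1048 -> in-order
Step 7: SEND seq=1000 -> out-of-order

Answer: no yes yes yes yes yes no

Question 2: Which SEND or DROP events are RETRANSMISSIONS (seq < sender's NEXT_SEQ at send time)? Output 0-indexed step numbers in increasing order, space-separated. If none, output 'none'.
Answer: 2 7

Derivation:
Step 0: DROP seq=1000 -> fresh
Step 1: SEND seq=1022 -> fresh
Step 2: SEND seq=1000 -> retransmit
Step 3: SEND seq=7000 -> fresh
Step 4: SEND seq=7090 -> fresh
Step 5: SEND seq=7207 -> fresh
Step 6: SEND seq=1048 -> fresh
Step 7: SEND seq=1000 -> retransmit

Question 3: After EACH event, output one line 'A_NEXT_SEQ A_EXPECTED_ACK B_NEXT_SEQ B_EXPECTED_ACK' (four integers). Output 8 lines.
1022 7000 7000 1000
1048 7000 7000 1000
1048 7000 7000 1048
1048 7090 7090 1048
1048 7207 7207 1048
1048 7238 7238 1048
1078 7238 7238 1078
1078 7238 7238 1078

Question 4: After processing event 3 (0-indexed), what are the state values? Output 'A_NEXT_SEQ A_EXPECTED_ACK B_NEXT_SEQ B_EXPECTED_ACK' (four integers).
After event 0: A_seq=1022 A_ack=7000 B_seq=7000 B_ack=1000
After event 1: A_seq=1048 A_ack=7000 B_seq=7000 B_ack=1000
After event 2: A_seq=1048 A_ack=7000 B_seq=7000 B_ack=1048
After event 3: A_seq=1048 A_ack=7090 B_seq=7090 B_ack=1048

1048 7090 7090 1048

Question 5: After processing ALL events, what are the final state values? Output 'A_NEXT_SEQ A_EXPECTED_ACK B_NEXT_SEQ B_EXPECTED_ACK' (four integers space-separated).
After event 0: A_seq=1022 A_ack=7000 B_seq=7000 B_ack=1000
After event 1: A_seq=1048 A_ack=7000 B_seq=7000 B_ack=1000
After event 2: A_seq=1048 A_ack=7000 B_seq=7000 B_ack=1048
After event 3: A_seq=1048 A_ack=7090 B_seq=7090 B_ack=1048
After event 4: A_seq=1048 A_ack=7207 B_seq=7207 B_ack=1048
After event 5: A_seq=1048 A_ack=7238 B_seq=7238 B_ack=1048
After event 6: A_seq=1078 A_ack=7238 B_seq=7238 B_ack=1078
After event 7: A_seq=1078 A_ack=7238 B_seq=7238 B_ack=1078

Answer: 1078 7238 7238 1078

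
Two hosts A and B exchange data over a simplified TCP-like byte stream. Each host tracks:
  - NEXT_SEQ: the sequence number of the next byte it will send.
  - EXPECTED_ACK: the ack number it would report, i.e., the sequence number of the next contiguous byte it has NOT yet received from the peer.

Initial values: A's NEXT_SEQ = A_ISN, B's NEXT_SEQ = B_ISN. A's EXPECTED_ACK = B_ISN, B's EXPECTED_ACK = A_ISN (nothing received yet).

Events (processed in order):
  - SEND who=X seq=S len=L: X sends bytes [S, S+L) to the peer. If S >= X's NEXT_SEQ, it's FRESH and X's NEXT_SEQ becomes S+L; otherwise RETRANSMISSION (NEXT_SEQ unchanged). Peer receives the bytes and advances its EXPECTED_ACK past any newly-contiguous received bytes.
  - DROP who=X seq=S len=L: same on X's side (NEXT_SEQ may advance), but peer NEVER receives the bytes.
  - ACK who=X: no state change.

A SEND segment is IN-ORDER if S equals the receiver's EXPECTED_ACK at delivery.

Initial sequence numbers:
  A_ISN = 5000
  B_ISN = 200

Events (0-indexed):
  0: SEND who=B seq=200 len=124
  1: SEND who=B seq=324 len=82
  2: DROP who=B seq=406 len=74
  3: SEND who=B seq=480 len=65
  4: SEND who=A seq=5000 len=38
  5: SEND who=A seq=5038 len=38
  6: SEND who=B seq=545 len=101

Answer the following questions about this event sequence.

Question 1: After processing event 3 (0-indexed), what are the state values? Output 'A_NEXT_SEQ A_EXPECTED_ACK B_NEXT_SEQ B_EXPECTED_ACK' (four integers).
After event 0: A_seq=5000 A_ack=324 B_seq=324 B_ack=5000
After event 1: A_seq=5000 A_ack=406 B_seq=406 B_ack=5000
After event 2: A_seq=5000 A_ack=406 B_seq=480 B_ack=5000
After event 3: A_seq=5000 A_ack=406 B_seq=545 B_ack=5000

5000 406 545 5000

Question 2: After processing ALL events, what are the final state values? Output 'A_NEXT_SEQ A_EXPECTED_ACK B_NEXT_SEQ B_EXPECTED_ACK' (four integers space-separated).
Answer: 5076 406 646 5076

Derivation:
After event 0: A_seq=5000 A_ack=324 B_seq=324 B_ack=5000
After event 1: A_seq=5000 A_ack=406 B_seq=406 B_ack=5000
After event 2: A_seq=5000 A_ack=406 B_seq=480 B_ack=5000
After event 3: A_seq=5000 A_ack=406 B_seq=545 B_ack=5000
After event 4: A_seq=5038 A_ack=406 B_seq=545 B_ack=5038
After event 5: A_seq=5076 A_ack=406 B_seq=545 B_ack=5076
After event 6: A_seq=5076 A_ack=406 B_seq=646 B_ack=5076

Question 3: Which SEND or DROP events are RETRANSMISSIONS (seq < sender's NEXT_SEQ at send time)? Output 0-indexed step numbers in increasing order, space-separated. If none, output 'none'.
Step 0: SEND seq=200 -> fresh
Step 1: SEND seq=324 -> fresh
Step 2: DROP seq=406 -> fresh
Step 3: SEND seq=480 -> fresh
Step 4: SEND seq=5000 -> fresh
Step 5: SEND seq=5038 -> fresh
Step 6: SEND seq=545 -> fresh

Answer: none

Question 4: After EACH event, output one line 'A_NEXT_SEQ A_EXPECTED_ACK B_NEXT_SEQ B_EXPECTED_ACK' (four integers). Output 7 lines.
5000 324 324 5000
5000 406 406 5000
5000 406 480 5000
5000 406 545 5000
5038 406 545 5038
5076 406 545 5076
5076 406 646 5076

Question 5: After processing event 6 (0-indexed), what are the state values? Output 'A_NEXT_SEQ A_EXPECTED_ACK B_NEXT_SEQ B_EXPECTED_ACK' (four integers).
After event 0: A_seq=5000 A_ack=324 B_seq=324 B_ack=5000
After event 1: A_seq=5000 A_ack=406 B_seq=406 B_ack=5000
After event 2: A_seq=5000 A_ack=406 B_seq=480 B_ack=5000
After event 3: A_seq=5000 A_ack=406 B_seq=545 B_ack=5000
After event 4: A_seq=5038 A_ack=406 B_seq=545 B_ack=5038
After event 5: A_seq=5076 A_ack=406 B_seq=545 B_ack=5076
After event 6: A_seq=5076 A_ack=406 B_seq=646 B_ack=5076

5076 406 646 5076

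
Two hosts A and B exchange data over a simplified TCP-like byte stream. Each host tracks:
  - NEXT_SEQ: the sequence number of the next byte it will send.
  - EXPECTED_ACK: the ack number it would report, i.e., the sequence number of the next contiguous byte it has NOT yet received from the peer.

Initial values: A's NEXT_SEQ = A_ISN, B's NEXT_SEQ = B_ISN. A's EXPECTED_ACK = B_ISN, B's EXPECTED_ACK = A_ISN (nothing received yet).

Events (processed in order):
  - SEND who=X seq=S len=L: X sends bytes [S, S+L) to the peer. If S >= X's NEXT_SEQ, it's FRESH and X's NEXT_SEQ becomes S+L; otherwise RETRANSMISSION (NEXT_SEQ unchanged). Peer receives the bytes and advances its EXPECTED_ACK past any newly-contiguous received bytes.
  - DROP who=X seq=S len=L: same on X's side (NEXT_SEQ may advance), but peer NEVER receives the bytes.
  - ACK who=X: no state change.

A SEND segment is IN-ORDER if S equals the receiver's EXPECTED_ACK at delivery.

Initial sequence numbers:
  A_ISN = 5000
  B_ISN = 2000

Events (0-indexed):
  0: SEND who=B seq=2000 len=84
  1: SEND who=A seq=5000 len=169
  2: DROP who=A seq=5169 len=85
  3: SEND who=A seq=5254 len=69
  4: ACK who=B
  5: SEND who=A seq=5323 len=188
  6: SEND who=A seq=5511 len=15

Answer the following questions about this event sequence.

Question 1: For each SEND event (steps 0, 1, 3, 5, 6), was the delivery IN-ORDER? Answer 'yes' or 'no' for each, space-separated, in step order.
Answer: yes yes no no no

Derivation:
Step 0: SEND seq=2000 -> in-order
Step 1: SEND seq=5000 -> in-order
Step 3: SEND seq=5254 -> out-of-order
Step 5: SEND seq=5323 -> out-of-order
Step 6: SEND seq=5511 -> out-of-order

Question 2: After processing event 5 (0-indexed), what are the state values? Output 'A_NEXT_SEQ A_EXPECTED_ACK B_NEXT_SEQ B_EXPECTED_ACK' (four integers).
After event 0: A_seq=5000 A_ack=2084 B_seq=2084 B_ack=5000
After event 1: A_seq=5169 A_ack=2084 B_seq=2084 B_ack=5169
After event 2: A_seq=5254 A_ack=2084 B_seq=2084 B_ack=5169
After event 3: A_seq=5323 A_ack=2084 B_seq=2084 B_ack=5169
After event 4: A_seq=5323 A_ack=2084 B_seq=2084 B_ack=5169
After event 5: A_seq=5511 A_ack=2084 B_seq=2084 B_ack=5169

5511 2084 2084 5169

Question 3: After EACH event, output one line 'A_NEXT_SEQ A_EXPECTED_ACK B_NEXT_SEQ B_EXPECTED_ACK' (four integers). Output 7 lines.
5000 2084 2084 5000
5169 2084 2084 5169
5254 2084 2084 5169
5323 2084 2084 5169
5323 2084 2084 5169
5511 2084 2084 5169
5526 2084 2084 5169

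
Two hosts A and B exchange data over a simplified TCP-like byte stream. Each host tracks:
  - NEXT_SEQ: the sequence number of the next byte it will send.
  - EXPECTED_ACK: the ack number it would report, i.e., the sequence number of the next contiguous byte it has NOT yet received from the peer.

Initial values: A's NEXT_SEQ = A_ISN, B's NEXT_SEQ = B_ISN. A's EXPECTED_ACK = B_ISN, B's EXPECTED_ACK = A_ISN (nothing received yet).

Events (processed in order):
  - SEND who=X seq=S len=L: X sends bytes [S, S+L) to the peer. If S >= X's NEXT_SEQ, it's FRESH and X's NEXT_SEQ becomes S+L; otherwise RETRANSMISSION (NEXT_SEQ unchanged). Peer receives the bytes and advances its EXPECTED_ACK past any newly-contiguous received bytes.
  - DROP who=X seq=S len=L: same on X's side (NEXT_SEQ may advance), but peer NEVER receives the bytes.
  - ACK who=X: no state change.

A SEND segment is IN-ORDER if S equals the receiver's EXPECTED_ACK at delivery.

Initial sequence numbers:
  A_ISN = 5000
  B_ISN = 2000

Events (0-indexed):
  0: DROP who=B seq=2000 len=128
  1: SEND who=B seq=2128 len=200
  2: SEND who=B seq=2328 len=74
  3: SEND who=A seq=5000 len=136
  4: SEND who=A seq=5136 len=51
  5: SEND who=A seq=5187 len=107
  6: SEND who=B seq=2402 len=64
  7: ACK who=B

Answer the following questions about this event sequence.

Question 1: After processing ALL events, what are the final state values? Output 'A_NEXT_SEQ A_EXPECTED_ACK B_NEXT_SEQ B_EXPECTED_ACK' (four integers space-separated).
After event 0: A_seq=5000 A_ack=2000 B_seq=2128 B_ack=5000
After event 1: A_seq=5000 A_ack=2000 B_seq=2328 B_ack=5000
After event 2: A_seq=5000 A_ack=2000 B_seq=2402 B_ack=5000
After event 3: A_seq=5136 A_ack=2000 B_seq=2402 B_ack=5136
After event 4: A_seq=5187 A_ack=2000 B_seq=2402 B_ack=5187
After event 5: A_seq=5294 A_ack=2000 B_seq=2402 B_ack=5294
After event 6: A_seq=5294 A_ack=2000 B_seq=2466 B_ack=5294
After event 7: A_seq=5294 A_ack=2000 B_seq=2466 B_ack=5294

Answer: 5294 2000 2466 5294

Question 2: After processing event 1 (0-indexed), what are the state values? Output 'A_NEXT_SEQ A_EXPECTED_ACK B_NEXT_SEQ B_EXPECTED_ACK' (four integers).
After event 0: A_seq=5000 A_ack=2000 B_seq=2128 B_ack=5000
After event 1: A_seq=5000 A_ack=2000 B_seq=2328 B_ack=5000

5000 2000 2328 5000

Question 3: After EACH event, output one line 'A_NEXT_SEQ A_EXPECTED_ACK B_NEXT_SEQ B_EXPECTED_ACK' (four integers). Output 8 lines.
5000 2000 2128 5000
5000 2000 2328 5000
5000 2000 2402 5000
5136 2000 2402 5136
5187 2000 2402 5187
5294 2000 2402 5294
5294 2000 2466 5294
5294 2000 2466 5294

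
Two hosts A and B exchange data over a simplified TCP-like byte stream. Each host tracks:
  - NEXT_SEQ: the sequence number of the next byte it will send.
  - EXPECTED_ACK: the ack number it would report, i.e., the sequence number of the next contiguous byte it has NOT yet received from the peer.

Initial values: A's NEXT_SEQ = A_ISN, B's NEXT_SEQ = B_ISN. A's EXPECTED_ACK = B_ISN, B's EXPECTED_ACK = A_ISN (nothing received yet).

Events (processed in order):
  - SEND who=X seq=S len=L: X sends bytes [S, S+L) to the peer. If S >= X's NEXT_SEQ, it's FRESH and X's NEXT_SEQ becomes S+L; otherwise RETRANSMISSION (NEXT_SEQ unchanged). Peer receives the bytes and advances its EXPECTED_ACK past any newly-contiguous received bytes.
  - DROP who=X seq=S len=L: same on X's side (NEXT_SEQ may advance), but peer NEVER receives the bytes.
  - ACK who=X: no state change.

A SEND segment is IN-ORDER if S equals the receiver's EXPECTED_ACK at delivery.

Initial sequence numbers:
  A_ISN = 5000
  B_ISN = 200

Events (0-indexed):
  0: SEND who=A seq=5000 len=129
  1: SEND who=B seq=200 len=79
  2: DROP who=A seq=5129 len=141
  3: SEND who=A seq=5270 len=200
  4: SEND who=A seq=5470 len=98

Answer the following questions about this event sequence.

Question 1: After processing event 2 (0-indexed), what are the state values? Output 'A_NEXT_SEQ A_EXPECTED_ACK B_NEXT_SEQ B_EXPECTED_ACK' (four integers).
After event 0: A_seq=5129 A_ack=200 B_seq=200 B_ack=5129
After event 1: A_seq=5129 A_ack=279 B_seq=279 B_ack=5129
After event 2: A_seq=5270 A_ack=279 B_seq=279 B_ack=5129

5270 279 279 5129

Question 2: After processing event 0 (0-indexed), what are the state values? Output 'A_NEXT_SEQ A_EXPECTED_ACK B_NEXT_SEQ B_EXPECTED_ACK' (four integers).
After event 0: A_seq=5129 A_ack=200 B_seq=200 B_ack=5129

5129 200 200 5129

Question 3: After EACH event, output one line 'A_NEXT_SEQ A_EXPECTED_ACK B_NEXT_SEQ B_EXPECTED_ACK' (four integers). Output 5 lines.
5129 200 200 5129
5129 279 279 5129
5270 279 279 5129
5470 279 279 5129
5568 279 279 5129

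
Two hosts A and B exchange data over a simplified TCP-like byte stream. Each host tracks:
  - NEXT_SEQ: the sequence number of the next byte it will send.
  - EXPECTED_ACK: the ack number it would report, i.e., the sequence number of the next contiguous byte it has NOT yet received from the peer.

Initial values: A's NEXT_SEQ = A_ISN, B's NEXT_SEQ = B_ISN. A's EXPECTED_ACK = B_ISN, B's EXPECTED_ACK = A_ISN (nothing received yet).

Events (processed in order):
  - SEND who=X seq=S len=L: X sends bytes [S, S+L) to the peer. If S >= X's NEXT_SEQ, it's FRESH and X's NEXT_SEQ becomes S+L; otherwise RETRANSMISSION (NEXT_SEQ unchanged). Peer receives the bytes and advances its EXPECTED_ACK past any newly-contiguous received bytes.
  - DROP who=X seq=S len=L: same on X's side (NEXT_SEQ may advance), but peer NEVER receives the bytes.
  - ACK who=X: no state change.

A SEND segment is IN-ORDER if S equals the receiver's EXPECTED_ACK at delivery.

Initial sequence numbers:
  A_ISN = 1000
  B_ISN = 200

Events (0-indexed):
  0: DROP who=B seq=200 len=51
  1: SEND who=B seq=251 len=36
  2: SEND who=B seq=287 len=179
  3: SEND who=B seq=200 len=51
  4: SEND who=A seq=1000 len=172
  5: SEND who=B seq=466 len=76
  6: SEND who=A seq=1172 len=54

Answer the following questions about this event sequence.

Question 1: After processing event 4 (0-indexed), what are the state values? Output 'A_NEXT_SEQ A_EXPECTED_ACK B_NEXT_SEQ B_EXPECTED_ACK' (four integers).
After event 0: A_seq=1000 A_ack=200 B_seq=251 B_ack=1000
After event 1: A_seq=1000 A_ack=200 B_seq=287 B_ack=1000
After event 2: A_seq=1000 A_ack=200 B_seq=466 B_ack=1000
After event 3: A_seq=1000 A_ack=466 B_seq=466 B_ack=1000
After event 4: A_seq=1172 A_ack=466 B_seq=466 B_ack=1172

1172 466 466 1172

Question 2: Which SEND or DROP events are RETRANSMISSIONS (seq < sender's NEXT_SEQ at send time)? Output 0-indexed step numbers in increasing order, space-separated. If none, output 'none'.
Answer: 3

Derivation:
Step 0: DROP seq=200 -> fresh
Step 1: SEND seq=251 -> fresh
Step 2: SEND seq=287 -> fresh
Step 3: SEND seq=200 -> retransmit
Step 4: SEND seq=1000 -> fresh
Step 5: SEND seq=466 -> fresh
Step 6: SEND seq=1172 -> fresh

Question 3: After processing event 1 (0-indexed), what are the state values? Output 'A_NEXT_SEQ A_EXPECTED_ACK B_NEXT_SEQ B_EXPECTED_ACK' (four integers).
After event 0: A_seq=1000 A_ack=200 B_seq=251 B_ack=1000
After event 1: A_seq=1000 A_ack=200 B_seq=287 B_ack=1000

1000 200 287 1000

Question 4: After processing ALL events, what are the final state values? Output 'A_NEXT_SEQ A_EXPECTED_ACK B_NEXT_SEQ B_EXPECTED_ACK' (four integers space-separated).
After event 0: A_seq=1000 A_ack=200 B_seq=251 B_ack=1000
After event 1: A_seq=1000 A_ack=200 B_seq=287 B_ack=1000
After event 2: A_seq=1000 A_ack=200 B_seq=466 B_ack=1000
After event 3: A_seq=1000 A_ack=466 B_seq=466 B_ack=1000
After event 4: A_seq=1172 A_ack=466 B_seq=466 B_ack=1172
After event 5: A_seq=1172 A_ack=542 B_seq=542 B_ack=1172
After event 6: A_seq=1226 A_ack=542 B_seq=542 B_ack=1226

Answer: 1226 542 542 1226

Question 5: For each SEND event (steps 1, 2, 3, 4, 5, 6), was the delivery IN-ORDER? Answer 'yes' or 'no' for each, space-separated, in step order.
Step 1: SEND seq=251 -> out-of-order
Step 2: SEND seq=287 -> out-of-order
Step 3: SEND seq=200 -> in-order
Step 4: SEND seq=1000 -> in-order
Step 5: SEND seq=466 -> in-order
Step 6: SEND seq=1172 -> in-order

Answer: no no yes yes yes yes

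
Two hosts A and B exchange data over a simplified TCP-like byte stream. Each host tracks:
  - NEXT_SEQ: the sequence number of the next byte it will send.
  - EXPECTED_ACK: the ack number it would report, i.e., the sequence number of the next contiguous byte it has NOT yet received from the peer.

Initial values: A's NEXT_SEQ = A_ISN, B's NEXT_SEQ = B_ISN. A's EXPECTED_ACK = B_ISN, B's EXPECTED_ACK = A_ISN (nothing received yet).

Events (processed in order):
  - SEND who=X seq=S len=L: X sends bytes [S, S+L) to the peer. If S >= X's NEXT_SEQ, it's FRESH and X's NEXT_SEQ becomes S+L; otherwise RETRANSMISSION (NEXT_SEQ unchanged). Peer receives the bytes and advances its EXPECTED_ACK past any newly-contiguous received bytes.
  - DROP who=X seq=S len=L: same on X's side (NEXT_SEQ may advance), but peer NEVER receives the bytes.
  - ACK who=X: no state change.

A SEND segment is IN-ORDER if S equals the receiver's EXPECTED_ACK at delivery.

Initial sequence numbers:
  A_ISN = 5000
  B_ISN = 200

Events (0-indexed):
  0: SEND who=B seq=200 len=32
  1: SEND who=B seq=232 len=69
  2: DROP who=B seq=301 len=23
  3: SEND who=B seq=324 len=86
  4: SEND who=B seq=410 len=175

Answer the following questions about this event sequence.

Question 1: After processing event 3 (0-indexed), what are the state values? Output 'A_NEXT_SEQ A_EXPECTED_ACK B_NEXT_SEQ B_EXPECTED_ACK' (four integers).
After event 0: A_seq=5000 A_ack=232 B_seq=232 B_ack=5000
After event 1: A_seq=5000 A_ack=301 B_seq=301 B_ack=5000
After event 2: A_seq=5000 A_ack=301 B_seq=324 B_ack=5000
After event 3: A_seq=5000 A_ack=301 B_seq=410 B_ack=5000

5000 301 410 5000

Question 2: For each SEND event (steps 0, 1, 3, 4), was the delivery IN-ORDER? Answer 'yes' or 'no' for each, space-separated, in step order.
Step 0: SEND seq=200 -> in-order
Step 1: SEND seq=232 -> in-order
Step 3: SEND seq=324 -> out-of-order
Step 4: SEND seq=410 -> out-of-order

Answer: yes yes no no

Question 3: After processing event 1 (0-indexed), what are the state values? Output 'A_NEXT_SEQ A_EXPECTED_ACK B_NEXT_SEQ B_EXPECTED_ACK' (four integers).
After event 0: A_seq=5000 A_ack=232 B_seq=232 B_ack=5000
After event 1: A_seq=5000 A_ack=301 B_seq=301 B_ack=5000

5000 301 301 5000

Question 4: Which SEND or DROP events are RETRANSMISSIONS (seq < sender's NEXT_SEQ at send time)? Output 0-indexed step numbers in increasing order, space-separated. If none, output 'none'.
Step 0: SEND seq=200 -> fresh
Step 1: SEND seq=232 -> fresh
Step 2: DROP seq=301 -> fresh
Step 3: SEND seq=324 -> fresh
Step 4: SEND seq=410 -> fresh

Answer: none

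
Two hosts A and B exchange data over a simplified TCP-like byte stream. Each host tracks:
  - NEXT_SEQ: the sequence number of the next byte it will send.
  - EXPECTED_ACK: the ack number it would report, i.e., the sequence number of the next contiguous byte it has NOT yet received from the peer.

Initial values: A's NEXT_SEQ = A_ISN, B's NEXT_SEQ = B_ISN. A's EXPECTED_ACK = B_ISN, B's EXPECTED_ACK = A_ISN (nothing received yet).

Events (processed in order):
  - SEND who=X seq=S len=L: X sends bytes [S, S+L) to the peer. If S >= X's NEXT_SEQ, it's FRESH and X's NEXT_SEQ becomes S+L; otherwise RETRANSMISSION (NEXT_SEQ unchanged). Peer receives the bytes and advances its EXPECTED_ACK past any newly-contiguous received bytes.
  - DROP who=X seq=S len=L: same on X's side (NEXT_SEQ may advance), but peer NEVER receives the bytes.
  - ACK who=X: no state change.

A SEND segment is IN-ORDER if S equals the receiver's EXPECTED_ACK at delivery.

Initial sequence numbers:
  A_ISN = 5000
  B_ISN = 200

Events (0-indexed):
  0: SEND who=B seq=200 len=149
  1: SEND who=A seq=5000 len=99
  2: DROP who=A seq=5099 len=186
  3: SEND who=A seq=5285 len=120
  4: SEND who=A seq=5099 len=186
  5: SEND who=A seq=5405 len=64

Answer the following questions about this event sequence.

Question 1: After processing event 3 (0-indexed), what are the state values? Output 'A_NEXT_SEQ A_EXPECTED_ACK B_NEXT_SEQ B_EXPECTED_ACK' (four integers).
After event 0: A_seq=5000 A_ack=349 B_seq=349 B_ack=5000
After event 1: A_seq=5099 A_ack=349 B_seq=349 B_ack=5099
After event 2: A_seq=5285 A_ack=349 B_seq=349 B_ack=5099
After event 3: A_seq=5405 A_ack=349 B_seq=349 B_ack=5099

5405 349 349 5099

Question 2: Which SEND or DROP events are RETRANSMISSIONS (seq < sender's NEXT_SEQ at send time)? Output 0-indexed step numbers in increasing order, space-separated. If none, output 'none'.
Answer: 4

Derivation:
Step 0: SEND seq=200 -> fresh
Step 1: SEND seq=5000 -> fresh
Step 2: DROP seq=5099 -> fresh
Step 3: SEND seq=5285 -> fresh
Step 4: SEND seq=5099 -> retransmit
Step 5: SEND seq=5405 -> fresh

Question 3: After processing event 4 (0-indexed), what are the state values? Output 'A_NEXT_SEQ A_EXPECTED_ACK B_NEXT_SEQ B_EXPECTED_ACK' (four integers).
After event 0: A_seq=5000 A_ack=349 B_seq=349 B_ack=5000
After event 1: A_seq=5099 A_ack=349 B_seq=349 B_ack=5099
After event 2: A_seq=5285 A_ack=349 B_seq=349 B_ack=5099
After event 3: A_seq=5405 A_ack=349 B_seq=349 B_ack=5099
After event 4: A_seq=5405 A_ack=349 B_seq=349 B_ack=5405

5405 349 349 5405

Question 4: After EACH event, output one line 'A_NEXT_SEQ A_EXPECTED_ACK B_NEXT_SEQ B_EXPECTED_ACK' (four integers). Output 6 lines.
5000 349 349 5000
5099 349 349 5099
5285 349 349 5099
5405 349 349 5099
5405 349 349 5405
5469 349 349 5469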